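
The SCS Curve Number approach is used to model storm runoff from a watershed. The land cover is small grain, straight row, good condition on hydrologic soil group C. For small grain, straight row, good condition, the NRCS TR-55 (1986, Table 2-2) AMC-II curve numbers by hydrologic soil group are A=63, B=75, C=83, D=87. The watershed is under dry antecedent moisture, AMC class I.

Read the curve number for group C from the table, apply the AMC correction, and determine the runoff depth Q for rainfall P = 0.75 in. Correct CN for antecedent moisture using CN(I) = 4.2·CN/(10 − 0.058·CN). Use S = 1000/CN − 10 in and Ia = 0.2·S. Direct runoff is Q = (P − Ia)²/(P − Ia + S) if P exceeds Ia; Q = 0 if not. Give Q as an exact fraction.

NRCS table: small grain, straight row, good condition, soil group C → CN(II) = 83
Dry (AMC I): CN(I) = 4.2·83/(10 − 0.058·83) = (1743/5)/(2593/500) = 174300/2593 ≈ 67.219
Retention S: 1000/CN − 10 with CN=67.219 → S = 8500/1743 ≈ 4.877 in
Ia = 0.2S: 0.2·4.877 = 0.975 in (exactly 1700/1743)
P = 0.750 ≤ Ia = 0.975 in: entire storm abstracted, Q = 0.

Q = 0 in ≈ 0.000 in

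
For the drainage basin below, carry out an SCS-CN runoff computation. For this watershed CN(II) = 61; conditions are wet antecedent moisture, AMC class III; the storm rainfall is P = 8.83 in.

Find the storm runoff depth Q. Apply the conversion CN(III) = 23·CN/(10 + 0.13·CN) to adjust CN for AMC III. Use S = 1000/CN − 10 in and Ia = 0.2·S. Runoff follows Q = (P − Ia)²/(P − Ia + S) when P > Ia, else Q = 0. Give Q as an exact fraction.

Wet (AMC III): CN(III) = 23·61/(10 + 0.13·61) = 1403/(1793/100) = 140300/1793 ≈ 78.249
S = 1000/(140300/1793) − 10 = 3900/1403 in ≈ 2.780 in
Initial abstraction Ia = S/5 = (3900/1403)/5 = 780/1403 ≈ 0.556 in
Excess rainfall: 8.830 − 0.556 = 8.274 in; P > Ia so Q > 0
Q = (1160849/140300)²/((1160849/140300) + 3900/1403) = (1347570400801/19684090000)/(1550849/140300) = 1347570400801/217584114700 in ≈ 6.193 in

Q = 1347570400801/217584114700 in ≈ 6.193 in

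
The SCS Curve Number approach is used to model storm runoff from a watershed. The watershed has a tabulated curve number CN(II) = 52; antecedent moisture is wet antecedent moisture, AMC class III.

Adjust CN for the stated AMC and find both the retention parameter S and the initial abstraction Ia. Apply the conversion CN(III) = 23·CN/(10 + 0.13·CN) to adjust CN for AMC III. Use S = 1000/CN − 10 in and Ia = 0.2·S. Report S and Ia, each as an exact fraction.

S = 1200/299 in ≈ 4.013 in; Ia = 240/299 in ≈ 0.803 in

CN(III) from CN(II)=52: (23·52)/(10 + 0.13·52) = 29900/419 ≈ 71.360
S = 1000/(29900/419) − 10 = 1200/299 in ≈ 4.013 in
Ia = 0.2S: 0.2·4.013 = 0.803 in (exactly 240/299)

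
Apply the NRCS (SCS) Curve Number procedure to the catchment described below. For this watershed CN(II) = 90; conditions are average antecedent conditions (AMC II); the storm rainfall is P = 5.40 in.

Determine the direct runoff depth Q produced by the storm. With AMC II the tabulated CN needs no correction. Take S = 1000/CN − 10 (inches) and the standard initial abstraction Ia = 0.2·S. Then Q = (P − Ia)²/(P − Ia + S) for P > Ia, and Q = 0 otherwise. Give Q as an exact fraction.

Q = 54289/12735 in ≈ 4.263 in

AMC II — tabulated CN = 90 applies directly.
Retention S: 1000/CN − 10 with CN=90.000 → S = 10/9 ≈ 1.111 in
Initial abstraction Ia = S/5 = (10/9)/5 = 2/9 ≈ 0.222 in
Excess rainfall: 5.400 − 0.222 = 5.178 in; P > Ia so Q > 0
Q = (233/45)²/((233/45) + 10/9) = (54289/2025)/(283/45) = 54289/12735 in ≈ 4.263 in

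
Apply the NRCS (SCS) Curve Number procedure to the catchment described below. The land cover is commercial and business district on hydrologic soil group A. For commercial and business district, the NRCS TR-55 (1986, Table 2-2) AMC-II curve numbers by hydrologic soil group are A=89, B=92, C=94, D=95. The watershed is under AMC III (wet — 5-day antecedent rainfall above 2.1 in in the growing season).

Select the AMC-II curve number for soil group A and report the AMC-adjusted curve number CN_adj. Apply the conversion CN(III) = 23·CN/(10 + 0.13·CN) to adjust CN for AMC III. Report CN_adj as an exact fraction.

NRCS table: commercial and business district, soil group A → CN(II) = 89
Adjust CN=89 to AMC III: 23·89/(10 + 0.13·89) → 2047 ÷ (2157/100) = 204700/2157 ≈ 94.900

CN_adj = 204700/2157 ≈ 94.900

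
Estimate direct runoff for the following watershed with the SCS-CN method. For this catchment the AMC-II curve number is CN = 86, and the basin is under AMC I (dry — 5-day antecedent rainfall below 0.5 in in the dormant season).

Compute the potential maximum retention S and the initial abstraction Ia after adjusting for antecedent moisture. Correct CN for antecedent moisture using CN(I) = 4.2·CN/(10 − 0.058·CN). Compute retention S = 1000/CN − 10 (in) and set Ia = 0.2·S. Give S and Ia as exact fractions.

Adjust CN=86 to AMC I: 4.2·86/(10 − 0.058·86) → (1806/5) ÷ (1253/250) = 12900/179 ≈ 72.067
Retention S: 1000/CN − 10 with CN=72.067 → S = 500/129 ≈ 3.876 in
Initial abstraction Ia = S/5 = (500/129)/5 = 100/129 ≈ 0.775 in

S = 500/129 in ≈ 3.876 in; Ia = 100/129 in ≈ 0.775 in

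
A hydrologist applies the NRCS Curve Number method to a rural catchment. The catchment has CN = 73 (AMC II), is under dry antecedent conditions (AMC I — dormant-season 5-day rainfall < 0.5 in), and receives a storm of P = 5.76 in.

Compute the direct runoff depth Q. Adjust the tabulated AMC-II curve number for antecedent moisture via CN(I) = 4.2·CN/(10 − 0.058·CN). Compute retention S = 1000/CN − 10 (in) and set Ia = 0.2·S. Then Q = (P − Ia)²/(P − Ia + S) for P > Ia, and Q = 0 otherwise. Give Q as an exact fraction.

Q = 18122049/14512400 in ≈ 1.249 in

Adjust CN=73 to AMC I: 4.2·73/(10 − 0.058·73) → (1533/5) ÷ (2883/500) = 51100/961 ≈ 53.174
Max retention: S = 1000/(51100/961) − 10 = 4500/511 in (≈ 8.806 in)
Initial abstraction Ia = S/5 = (4500/511)/5 = 900/511 ≈ 1.761 in
Excess rainfall: 5.760 − 1.761 = 3.999 in; P > Ia so Q > 0
Q = (51084/12775)²/((51084/12775) + 4500/511) = (2609575056/163200625)/(163584/12775) = 18122049/14512400 in ≈ 1.249 in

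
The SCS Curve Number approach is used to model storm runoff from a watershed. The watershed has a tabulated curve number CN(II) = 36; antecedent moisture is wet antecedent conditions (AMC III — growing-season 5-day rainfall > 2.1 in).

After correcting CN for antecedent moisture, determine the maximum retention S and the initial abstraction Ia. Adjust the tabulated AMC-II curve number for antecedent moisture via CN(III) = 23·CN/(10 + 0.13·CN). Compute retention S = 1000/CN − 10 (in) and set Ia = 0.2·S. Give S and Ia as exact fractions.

S = 1600/207 in ≈ 7.729 in; Ia = 320/207 in ≈ 1.546 in

CN(III) from CN(II)=36: (23·36)/(10 + 0.13·36) = 20700/367 ≈ 56.403
Max retention: S = 1000/(20700/367) − 10 = 1600/207 in (≈ 7.729 in)
Initial abstraction Ia = S/5 = (1600/207)/5 = 320/207 ≈ 1.546 in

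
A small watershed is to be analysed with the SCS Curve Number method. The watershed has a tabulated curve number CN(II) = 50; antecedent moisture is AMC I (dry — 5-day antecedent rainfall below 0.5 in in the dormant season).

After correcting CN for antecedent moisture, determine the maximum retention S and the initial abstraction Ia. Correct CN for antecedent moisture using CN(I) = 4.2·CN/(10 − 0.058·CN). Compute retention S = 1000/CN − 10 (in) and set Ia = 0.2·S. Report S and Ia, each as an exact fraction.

S = 500/21 in ≈ 23.810 in; Ia = 100/21 in ≈ 4.762 in

Adjust CN=50 to AMC I: 4.2·50/(10 − 0.058·50) → 210 ÷ (71/10) = 2100/71 ≈ 29.577
S = 1000/(2100/71) − 10 = 500/21 in ≈ 23.810 in
Ia = 0.2·(500/21) = 100/21 in ≈ 4.762 in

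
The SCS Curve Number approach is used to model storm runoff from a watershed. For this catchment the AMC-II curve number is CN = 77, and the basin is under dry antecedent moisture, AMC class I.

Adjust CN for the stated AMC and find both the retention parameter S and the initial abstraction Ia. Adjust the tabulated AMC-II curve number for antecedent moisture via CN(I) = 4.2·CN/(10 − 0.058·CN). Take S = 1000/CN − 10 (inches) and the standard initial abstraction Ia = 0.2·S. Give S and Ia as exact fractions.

S = 11500/1617 in ≈ 7.112 in; Ia = 2300/1617 in ≈ 1.422 in

Dry (AMC I): CN(I) = 4.2·77/(10 − 0.058·77) = (1617/5)/(2767/500) = 161700/2767 ≈ 58.439
Retention S: 1000/CN − 10 with CN=58.439 → S = 11500/1617 ≈ 7.112 in
Ia = 0.2S: 0.2·7.112 = 1.422 in (exactly 2300/1617)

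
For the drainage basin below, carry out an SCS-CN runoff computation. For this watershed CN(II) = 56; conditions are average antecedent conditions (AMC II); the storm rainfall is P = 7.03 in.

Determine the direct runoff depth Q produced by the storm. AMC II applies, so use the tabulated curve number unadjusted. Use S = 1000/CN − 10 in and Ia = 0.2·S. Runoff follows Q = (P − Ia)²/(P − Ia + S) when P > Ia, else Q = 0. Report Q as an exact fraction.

Q = 14600041/6524700 in ≈ 2.238 in

CN(II) = 56; AMC II needs no correction.
S = 1000/56 − 10 = 55/7 in ≈ 7.857 in
Initial abstraction Ia = S/5 = (55/7)/5 = 11/7 ≈ 1.571 in
Since P=7.030 > Ia=1.571: effective rainfall P−Ia = 3821/700 in
Q: (3821/700)² ÷ (9321/700) = 14600041/6524700 in (≈ 2.238 in)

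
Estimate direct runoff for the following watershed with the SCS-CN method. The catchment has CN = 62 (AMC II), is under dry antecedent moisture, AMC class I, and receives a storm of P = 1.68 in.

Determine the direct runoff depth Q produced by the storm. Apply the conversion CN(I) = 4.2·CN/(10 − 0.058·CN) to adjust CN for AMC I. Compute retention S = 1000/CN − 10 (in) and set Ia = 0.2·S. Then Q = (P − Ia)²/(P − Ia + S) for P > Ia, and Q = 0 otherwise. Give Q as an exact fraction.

Q = 0 in ≈ 0.000 in

Adjust CN=62 to AMC I: 4.2·62/(10 − 0.058·62) → (1302/5) ÷ (1601/250) = 65100/1601 ≈ 40.662
S = 1000/(65100/1601) − 10 = 9500/651 in ≈ 14.593 in
Ia = 0.2·(9500/651) = 1900/651 in ≈ 2.919 in
P = 1.680 ≤ Ia = 2.919 in: entire storm abstracted, Q = 0.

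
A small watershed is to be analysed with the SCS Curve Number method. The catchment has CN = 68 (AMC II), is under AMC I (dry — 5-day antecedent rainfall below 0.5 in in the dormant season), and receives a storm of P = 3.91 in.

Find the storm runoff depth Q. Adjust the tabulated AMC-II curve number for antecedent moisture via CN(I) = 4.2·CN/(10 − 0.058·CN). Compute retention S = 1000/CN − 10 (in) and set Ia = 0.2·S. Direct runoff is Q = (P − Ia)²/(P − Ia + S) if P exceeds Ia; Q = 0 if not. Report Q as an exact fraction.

Q = 3550610569/16407255900 in ≈ 0.216 in

CN(I) from CN(II)=68: (4.2·68)/(10 − 0.058·68) = 35700/757 ≈ 47.160
S = 1000/(35700/757) − 10 = 4000/357 in ≈ 11.204 in
Initial abstraction Ia = S/5 = (4000/357)/5 = 800/357 ≈ 2.241 in
Since P=3.910 > Ia=2.241: effective rainfall P−Ia = 59587/35700 in
Runoff Q = (P−Ia)²/(P−Ia+S) = (1.669)²/(1.669+11.204) = 3550610569/16407255900 ≈ 0.216 in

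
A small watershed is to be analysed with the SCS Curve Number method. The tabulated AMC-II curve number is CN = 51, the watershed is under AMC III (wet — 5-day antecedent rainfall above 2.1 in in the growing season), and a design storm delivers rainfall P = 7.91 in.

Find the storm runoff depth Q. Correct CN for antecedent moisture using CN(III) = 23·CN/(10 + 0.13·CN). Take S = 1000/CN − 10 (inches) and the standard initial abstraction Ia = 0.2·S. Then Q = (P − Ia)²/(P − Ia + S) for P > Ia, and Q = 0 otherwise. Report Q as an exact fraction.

Q = 98377057807/22116797700 in ≈ 4.448 in

Wet (AMC III): CN(III) = 23·51/(10 + 0.13·51) = 1173/(1663/100) = 117300/1663 ≈ 70.535
Retention S: 1000/CN − 10 with CN=70.535 → S = 4900/1173 ≈ 4.177 in
Ia = 0.2S: 0.2·4.177 = 0.835 in (exactly 980/1173)
P − Ia = 7.910 − 0.835 = 829843/117300 ≈ 7.075 in (> 0, runoff occurs)
Runoff Q = (P−Ia)²/(P−Ia+S) = (7.075)²/(7.075+4.177) = 98377057807/22116797700 ≈ 4.448 in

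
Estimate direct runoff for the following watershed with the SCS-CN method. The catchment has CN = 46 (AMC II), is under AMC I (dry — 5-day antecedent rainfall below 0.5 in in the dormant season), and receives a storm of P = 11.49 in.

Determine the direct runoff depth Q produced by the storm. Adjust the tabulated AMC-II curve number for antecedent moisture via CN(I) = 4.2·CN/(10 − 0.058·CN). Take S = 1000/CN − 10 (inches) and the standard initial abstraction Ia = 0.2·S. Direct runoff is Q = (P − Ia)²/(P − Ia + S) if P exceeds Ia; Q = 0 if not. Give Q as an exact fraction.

Adjust CN=46 to AMC I: 4.2·46/(10 − 0.058·46) → (966/5) ÷ (1833/250) = 16100/611 ≈ 26.350
Max retention: S = 1000/(16100/611) − 10 = 4500/161 in (≈ 27.950 in)
Ia = 0.2S: 0.2·27.950 = 5.590 in (exactly 900/161)
P − Ia = 11.490 − 5.590 = 94989/16100 ≈ 5.900 in (> 0, runoff occurs)
Runoff Q = (P−Ia)²/(P−Ia+S) = (5.900)²/(5.900+27.950) = 3007636707/2924774300 ≈ 1.028 in

Q = 3007636707/2924774300 in ≈ 1.028 in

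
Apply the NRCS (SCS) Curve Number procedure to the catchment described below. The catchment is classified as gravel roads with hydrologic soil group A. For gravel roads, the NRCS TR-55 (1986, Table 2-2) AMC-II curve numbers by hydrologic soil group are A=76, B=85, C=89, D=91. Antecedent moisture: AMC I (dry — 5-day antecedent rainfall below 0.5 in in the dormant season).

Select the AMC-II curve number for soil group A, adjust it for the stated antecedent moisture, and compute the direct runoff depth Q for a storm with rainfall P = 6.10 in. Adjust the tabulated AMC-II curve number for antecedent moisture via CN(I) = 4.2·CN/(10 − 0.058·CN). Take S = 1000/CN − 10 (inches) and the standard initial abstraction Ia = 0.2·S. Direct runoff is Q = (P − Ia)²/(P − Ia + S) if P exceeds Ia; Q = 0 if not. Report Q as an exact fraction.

Q = 37368769/21430290 in ≈ 1.744 in

NRCS table: gravel roads, soil group A → CN(II) = 76
CN(I) from CN(II)=76: (4.2·76)/(10 − 0.058·76) = 13300/233 ≈ 57.082
Retention S: 1000/CN − 10 with CN=57.082 → S = 1000/133 ≈ 7.519 in
Initial abstraction Ia = S/5 = (1000/133)/5 = 200/133 ≈ 1.504 in
Excess rainfall: 6.100 − 1.504 = 4.596 in; P > Ia so Q > 0
Runoff Q = (P−Ia)²/(P−Ia+S) = (4.596)²/(4.596+7.519) = 37368769/21430290 ≈ 1.744 in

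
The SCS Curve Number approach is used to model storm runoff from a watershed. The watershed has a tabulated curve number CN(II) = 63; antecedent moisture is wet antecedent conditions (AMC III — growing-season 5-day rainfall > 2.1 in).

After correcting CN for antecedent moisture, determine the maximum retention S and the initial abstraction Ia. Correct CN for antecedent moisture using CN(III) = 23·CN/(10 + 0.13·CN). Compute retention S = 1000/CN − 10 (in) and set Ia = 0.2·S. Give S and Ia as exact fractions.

CN(III) from CN(II)=63: (23·63)/(10 + 0.13·63) = 144900/1819 ≈ 79.659
Retention S: 1000/CN − 10 with CN=79.659 → S = 3700/1449 ≈ 2.553 in
Ia = 0.2·(3700/1449) = 740/1449 in ≈ 0.511 in

S = 3700/1449 in ≈ 2.553 in; Ia = 740/1449 in ≈ 0.511 in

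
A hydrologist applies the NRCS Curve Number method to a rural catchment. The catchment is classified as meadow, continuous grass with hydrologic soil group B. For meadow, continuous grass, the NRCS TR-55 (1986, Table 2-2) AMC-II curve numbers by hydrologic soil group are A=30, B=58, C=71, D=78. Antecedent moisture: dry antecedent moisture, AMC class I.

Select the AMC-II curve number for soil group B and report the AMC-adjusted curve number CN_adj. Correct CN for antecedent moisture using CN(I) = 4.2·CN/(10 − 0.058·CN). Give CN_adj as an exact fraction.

CN_adj = 2900/79 ≈ 36.709

NRCS table: meadow, continuous grass, soil group B → CN(II) = 58
Dry (AMC I): CN(I) = 4.2·58/(10 − 0.058·58) = (1218/5)/(1659/250) = 2900/79 ≈ 36.709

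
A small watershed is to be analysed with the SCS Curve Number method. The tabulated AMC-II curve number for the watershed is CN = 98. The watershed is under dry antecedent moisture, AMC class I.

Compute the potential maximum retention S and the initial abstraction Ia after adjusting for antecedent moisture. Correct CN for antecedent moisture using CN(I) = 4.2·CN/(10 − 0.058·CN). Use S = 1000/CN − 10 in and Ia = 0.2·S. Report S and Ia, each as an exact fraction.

Adjust CN=98 to AMC I: 4.2·98/(10 − 0.058·98) → (2058/5) ÷ (1079/250) = 102900/1079 ≈ 95.366
Max retention: S = 1000/(102900/1079) − 10 = 500/1029 in (≈ 0.486 in)
Ia = 0.2·(500/1029) = 100/1029 in ≈ 0.097 in

S = 500/1029 in ≈ 0.486 in; Ia = 100/1029 in ≈ 0.097 in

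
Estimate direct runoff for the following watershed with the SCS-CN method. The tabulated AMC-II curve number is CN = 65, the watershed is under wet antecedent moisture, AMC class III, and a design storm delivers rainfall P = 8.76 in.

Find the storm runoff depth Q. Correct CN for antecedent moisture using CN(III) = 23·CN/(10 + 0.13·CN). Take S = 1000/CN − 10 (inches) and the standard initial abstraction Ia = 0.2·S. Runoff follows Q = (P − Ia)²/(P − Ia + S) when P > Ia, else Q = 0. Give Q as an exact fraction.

Q = 3841644361/594120475 in ≈ 6.466 in

Wet (AMC III): CN(III) = 23·65/(10 + 0.13·65) = 1495/(369/20) = 29900/369 ≈ 81.030
S = 1000/(29900/369) − 10 = 700/299 in ≈ 2.341 in
Ia = 0.2S: 0.2·2.341 = 0.468 in (exactly 140/299)
P − Ia = 8.760 − 0.468 = 61981/7475 ≈ 8.292 in (> 0, runoff occurs)
Runoff Q = (P−Ia)²/(P−Ia+S) = (8.292)²/(8.292+2.341) = 3841644361/594120475 ≈ 6.466 in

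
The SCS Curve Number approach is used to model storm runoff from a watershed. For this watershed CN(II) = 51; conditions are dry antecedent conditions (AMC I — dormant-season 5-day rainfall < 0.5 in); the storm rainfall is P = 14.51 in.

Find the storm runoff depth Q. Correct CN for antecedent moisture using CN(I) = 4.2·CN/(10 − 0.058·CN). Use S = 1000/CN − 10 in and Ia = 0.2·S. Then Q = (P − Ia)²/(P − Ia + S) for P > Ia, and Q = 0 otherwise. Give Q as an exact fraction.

Q = 23104912009/7680645900 in ≈ 3.008 in

Adjust CN=51 to AMC I: 4.2·51/(10 − 0.058·51) → (1071/5) ÷ (3521/500) = 15300/503 ≈ 30.417
S = 1000/(15300/503) − 10 = 3500/153 in ≈ 22.876 in
Ia = 0.2·(3500/153) = 700/153 in ≈ 4.575 in
Excess rainfall: 14.510 − 4.575 = 9.935 in; P > Ia so Q > 0
Q = (152003/15300)²/((152003/15300) + 3500/153) = (23104912009/234090000)/(502003/15300) = 23104912009/7680645900 in ≈ 3.008 in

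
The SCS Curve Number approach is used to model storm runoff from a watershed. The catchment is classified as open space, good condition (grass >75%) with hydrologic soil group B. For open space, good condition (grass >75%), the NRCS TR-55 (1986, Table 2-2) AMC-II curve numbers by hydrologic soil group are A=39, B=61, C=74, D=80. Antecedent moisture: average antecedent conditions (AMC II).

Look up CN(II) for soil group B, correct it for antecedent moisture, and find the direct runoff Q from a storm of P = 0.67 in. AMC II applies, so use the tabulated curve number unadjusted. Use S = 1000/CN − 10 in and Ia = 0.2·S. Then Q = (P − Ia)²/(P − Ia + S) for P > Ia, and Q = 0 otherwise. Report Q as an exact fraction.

NRCS table: open space, good condition (grass >75%), soil group B → CN(II) = 61
CN(II) = 61; AMC II needs no correction.
Retention S: 1000/CN − 10 with CN=61.000 → S = 390/61 ≈ 6.393 in
Ia = 0.2S: 0.2·6.393 = 1.279 in (exactly 78/61)
P = 0.670 ≤ Ia = 1.279 in: entire storm abstracted, Q = 0.

Q = 0 in ≈ 0.000 in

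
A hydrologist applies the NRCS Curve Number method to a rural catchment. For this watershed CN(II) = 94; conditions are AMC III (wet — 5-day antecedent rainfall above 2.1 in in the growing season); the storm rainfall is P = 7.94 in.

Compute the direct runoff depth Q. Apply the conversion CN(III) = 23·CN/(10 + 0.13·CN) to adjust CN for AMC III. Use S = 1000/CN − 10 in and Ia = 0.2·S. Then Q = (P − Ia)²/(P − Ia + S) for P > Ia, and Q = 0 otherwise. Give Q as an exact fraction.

Adjust CN=94 to AMC III: 23·94/(10 + 0.13·94) → 2162 ÷ (1111/50) = 108100/1111 ≈ 97.300
Retention S: 1000/CN − 10 with CN=97.300 → S = 300/1081 ≈ 0.278 in
Initial abstraction Ia = S/5 = (300/1081)/5 = 60/1081 ≈ 0.056 in
Since P=7.940 > Ia=0.056: effective rainfall P−Ia = 426157/54050 in
Q = (426157/54050)²/((426157/54050) + 300/1081) = (181609788649/2921402500)/(441157/54050) = 181609788649/23844535850 in ≈ 7.616 in

Q = 181609788649/23844535850 in ≈ 7.616 in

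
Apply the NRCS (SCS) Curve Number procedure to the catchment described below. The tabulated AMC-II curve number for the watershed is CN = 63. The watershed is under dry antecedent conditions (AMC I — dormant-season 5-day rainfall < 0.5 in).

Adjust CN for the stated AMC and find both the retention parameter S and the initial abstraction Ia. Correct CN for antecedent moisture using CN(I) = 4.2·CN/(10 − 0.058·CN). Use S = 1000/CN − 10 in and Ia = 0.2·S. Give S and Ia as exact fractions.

S = 18500/1323 in ≈ 13.983 in; Ia = 3700/1323 in ≈ 2.797 in

Dry (AMC I): CN(I) = 4.2·63/(10 − 0.058·63) = (1323/5)/(3173/500) = 132300/3173 ≈ 41.696
Retention S: 1000/CN − 10 with CN=41.696 → S = 18500/1323 ≈ 13.983 in
Initial abstraction Ia = S/5 = (18500/1323)/5 = 3700/1323 ≈ 2.797 in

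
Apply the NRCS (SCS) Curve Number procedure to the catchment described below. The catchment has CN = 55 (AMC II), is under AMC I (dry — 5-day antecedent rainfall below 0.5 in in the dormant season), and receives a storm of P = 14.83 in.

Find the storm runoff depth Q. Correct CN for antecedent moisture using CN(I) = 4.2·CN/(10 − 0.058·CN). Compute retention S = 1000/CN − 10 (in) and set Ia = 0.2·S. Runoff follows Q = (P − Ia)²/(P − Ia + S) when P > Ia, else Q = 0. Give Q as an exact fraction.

Q = 7088124481/1803270700 in ≈ 3.931 in

Adjust CN=55 to AMC I: 4.2·55/(10 − 0.058·55) → 231 ÷ (681/100) = 7700/227 ≈ 33.921
Max retention: S = 1000/(7700/227) − 10 = 1500/77 in (≈ 19.481 in)
Initial abstraction Ia = S/5 = (1500/77)/5 = 300/77 ≈ 3.896 in
P − Ia = 14.830 − 3.896 = 84191/7700 ≈ 10.934 in (> 0, runoff occurs)
Q = (84191/7700)²/((84191/7700) + 1500/77) = (7088124481/59290000)/(234191/7700) = 7088124481/1803270700 in ≈ 3.931 in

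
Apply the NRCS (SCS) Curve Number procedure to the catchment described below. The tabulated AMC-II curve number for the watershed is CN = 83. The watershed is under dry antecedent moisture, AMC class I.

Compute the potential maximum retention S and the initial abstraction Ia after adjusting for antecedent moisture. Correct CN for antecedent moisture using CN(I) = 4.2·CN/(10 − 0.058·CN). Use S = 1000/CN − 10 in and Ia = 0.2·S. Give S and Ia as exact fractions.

Dry (AMC I): CN(I) = 4.2·83/(10 − 0.058·83) = (1743/5)/(2593/500) = 174300/2593 ≈ 67.219
S = 1000/(174300/2593) − 10 = 8500/1743 in ≈ 4.877 in
Ia = 0.2S: 0.2·4.877 = 0.975 in (exactly 1700/1743)

S = 8500/1743 in ≈ 4.877 in; Ia = 1700/1743 in ≈ 0.975 in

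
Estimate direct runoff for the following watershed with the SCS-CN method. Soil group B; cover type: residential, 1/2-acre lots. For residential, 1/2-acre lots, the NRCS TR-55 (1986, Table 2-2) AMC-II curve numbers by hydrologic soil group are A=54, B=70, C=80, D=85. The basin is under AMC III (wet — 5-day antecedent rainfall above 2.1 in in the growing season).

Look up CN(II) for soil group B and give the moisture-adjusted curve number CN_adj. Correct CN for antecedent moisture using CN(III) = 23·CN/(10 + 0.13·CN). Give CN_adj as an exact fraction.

NRCS table: residential, 1/2-acre lots, soil group B → CN(II) = 70
CN(III) from CN(II)=70: (23·70)/(10 + 0.13·70) = 16100/191 ≈ 84.293

CN_adj = 16100/191 ≈ 84.293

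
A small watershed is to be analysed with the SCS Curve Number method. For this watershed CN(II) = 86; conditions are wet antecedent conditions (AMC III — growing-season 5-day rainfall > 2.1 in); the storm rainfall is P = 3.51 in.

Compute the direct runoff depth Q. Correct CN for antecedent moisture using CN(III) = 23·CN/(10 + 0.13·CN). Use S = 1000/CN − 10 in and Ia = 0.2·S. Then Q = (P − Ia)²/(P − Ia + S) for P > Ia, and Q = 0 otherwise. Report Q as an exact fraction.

Q = 110981593321/39870447100 in ≈ 2.784 in

CN(III) from CN(II)=86: (23·86)/(10 + 0.13·86) = 98900/1059 ≈ 93.390
Max retention: S = 1000/(98900/1059) − 10 = 700/989 in (≈ 0.708 in)
Ia = 0.2S: 0.2·0.708 = 0.142 in (exactly 140/989)
Excess rainfall: 3.510 − 0.142 = 3.368 in; P > Ia so Q > 0
Runoff Q = (P−Ia)²/(P−Ia+S) = (3.368)²/(3.368+0.708) = 110981593321/39870447100 ≈ 2.784 in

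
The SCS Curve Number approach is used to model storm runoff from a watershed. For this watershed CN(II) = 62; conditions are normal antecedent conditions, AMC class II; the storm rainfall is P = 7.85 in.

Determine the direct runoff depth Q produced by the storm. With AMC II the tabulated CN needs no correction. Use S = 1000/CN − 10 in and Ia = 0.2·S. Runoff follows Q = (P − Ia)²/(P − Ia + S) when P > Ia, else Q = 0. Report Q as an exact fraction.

AMC II — tabulated CN = 62 applies directly.
Max retention: S = 1000/62 − 10 = 190/31 in (≈ 6.129 in)
Ia = 0.2·(190/31) = 38/31 in ≈ 1.226 in
Since P=7.850 > Ia=1.226: effective rainfall P−Ia = 4107/620 in
Runoff Q = (P−Ia)²/(P−Ia+S) = (6.624)²/(6.624+6.129) = 16867449/4902340 ≈ 3.441 in

Q = 16867449/4902340 in ≈ 3.441 in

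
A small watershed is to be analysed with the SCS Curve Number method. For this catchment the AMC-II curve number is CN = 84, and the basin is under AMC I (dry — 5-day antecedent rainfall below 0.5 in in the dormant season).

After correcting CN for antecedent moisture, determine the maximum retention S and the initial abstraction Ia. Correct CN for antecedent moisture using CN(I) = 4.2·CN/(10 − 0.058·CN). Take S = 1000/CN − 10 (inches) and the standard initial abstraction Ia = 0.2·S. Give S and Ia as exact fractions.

Adjust CN=84 to AMC I: 4.2·84/(10 − 0.058·84) → (1764/5) ÷ (641/125) = 44100/641 ≈ 68.799
Max retention: S = 1000/(44100/641) − 10 = 2000/441 in (≈ 4.535 in)
Ia = 0.2S: 0.2·4.535 = 0.907 in (exactly 400/441)

S = 2000/441 in ≈ 4.535 in; Ia = 400/441 in ≈ 0.907 in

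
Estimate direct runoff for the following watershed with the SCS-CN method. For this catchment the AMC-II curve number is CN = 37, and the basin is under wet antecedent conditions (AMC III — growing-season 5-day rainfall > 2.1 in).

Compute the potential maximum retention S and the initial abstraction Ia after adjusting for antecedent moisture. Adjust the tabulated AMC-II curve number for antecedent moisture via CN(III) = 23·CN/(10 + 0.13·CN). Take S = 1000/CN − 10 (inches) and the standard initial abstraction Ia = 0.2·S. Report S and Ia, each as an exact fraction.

S = 6300/851 in ≈ 7.403 in; Ia = 1260/851 in ≈ 1.481 in

Wet (AMC III): CN(III) = 23·37/(10 + 0.13·37) = 851/(1481/100) = 85100/1481 ≈ 57.461
Retention S: 1000/CN − 10 with CN=57.461 → S = 6300/851 ≈ 7.403 in
Initial abstraction Ia = S/5 = (6300/851)/5 = 1260/851 ≈ 1.481 in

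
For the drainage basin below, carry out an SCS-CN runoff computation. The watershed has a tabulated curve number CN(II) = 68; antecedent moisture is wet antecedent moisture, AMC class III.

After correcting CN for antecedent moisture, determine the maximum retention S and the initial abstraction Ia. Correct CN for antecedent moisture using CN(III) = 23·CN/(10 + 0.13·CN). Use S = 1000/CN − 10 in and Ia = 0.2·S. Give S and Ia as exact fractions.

Wet (AMC III): CN(III) = 23·68/(10 + 0.13·68) = 1564/(471/25) = 39100/471 ≈ 83.015
S = 1000/(39100/471) − 10 = 800/391 in ≈ 2.046 in
Ia = 0.2·(800/391) = 160/391 in ≈ 0.409 in

S = 800/391 in ≈ 2.046 in; Ia = 160/391 in ≈ 0.409 in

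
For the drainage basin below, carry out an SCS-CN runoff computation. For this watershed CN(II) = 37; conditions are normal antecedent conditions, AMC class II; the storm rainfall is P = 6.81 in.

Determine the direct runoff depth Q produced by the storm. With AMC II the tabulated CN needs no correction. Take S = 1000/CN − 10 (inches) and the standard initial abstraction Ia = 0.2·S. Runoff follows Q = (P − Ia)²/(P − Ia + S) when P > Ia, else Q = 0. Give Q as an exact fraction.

CN(II) = 37; AMC II needs no correction.
Max retention: S = 1000/37 − 10 = 630/37 in (≈ 17.027 in)
Ia = 0.2S: 0.2·17.027 = 3.405 in (exactly 126/37)
Excess rainfall: 6.810 − 3.405 = 3.405 in; P > Ia so Q > 0
Q: (12597/3700)² ÷ (75597/3700) = 52894803/93236300 in (≈ 0.567 in)

Q = 52894803/93236300 in ≈ 0.567 in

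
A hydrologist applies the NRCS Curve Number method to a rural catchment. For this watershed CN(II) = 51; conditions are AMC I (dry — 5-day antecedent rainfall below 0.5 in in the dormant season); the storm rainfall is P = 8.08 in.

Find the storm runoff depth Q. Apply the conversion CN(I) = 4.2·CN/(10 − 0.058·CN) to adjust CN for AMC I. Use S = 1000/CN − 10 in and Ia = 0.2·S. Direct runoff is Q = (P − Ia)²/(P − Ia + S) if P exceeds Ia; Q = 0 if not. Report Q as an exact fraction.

Q = 89860418/192982725 in ≈ 0.466 in

CN(I) from CN(II)=51: (4.2·51)/(10 − 0.058·51) = 15300/503 ≈ 30.417
Retention S: 1000/CN − 10 with CN=30.417 → S = 3500/153 ≈ 22.876 in
Ia = 0.2S: 0.2·22.876 = 4.575 in (exactly 700/153)
Excess rainfall: 8.080 − 4.575 = 3.505 in; P > Ia so Q > 0
Q = (13406/3825)²/((13406/3825) + 3500/153) = (179720836/14630625)/(100906/3825) = 89860418/192982725 in ≈ 0.466 in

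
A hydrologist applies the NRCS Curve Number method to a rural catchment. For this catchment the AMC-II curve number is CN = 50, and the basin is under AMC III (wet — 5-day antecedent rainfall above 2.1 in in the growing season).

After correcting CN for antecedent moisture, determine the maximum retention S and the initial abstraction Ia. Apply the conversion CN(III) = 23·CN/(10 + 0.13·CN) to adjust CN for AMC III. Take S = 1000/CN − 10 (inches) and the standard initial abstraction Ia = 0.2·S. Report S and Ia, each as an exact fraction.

S = 100/23 in ≈ 4.348 in; Ia = 20/23 in ≈ 0.870 in

Adjust CN=50 to AMC III: 23·50/(10 + 0.13·50) → 1150 ÷ (33/2) = 2300/33 ≈ 69.697
Max retention: S = 1000/(2300/33) − 10 = 100/23 in (≈ 4.348 in)
Ia = 0.2·(100/23) = 20/23 in ≈ 0.870 in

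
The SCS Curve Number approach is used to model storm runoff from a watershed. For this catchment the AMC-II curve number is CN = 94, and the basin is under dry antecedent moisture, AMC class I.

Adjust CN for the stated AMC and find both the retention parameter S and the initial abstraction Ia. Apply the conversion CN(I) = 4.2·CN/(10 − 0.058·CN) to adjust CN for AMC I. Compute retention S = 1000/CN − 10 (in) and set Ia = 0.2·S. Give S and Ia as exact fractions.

CN(I) from CN(II)=94: (4.2·94)/(10 − 0.058·94) = 32900/379 ≈ 86.807
S = 1000/(32900/379) − 10 = 500/329 in ≈ 1.520 in
Initial abstraction Ia = S/5 = (500/329)/5 = 100/329 ≈ 0.304 in

S = 500/329 in ≈ 1.520 in; Ia = 100/329 in ≈ 0.304 in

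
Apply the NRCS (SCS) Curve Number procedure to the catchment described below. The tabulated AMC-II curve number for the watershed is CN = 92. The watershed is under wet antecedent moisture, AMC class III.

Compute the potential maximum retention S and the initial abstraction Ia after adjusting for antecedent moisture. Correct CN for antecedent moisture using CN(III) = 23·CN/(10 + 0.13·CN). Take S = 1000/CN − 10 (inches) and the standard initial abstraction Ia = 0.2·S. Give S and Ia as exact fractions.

S = 200/529 in ≈ 0.378 in; Ia = 40/529 in ≈ 0.076 in

CN(III) from CN(II)=92: (23·92)/(10 + 0.13·92) = 52900/549 ≈ 96.357
Retention S: 1000/CN − 10 with CN=96.357 → S = 200/529 ≈ 0.378 in
Initial abstraction Ia = S/5 = (200/529)/5 = 40/529 ≈ 0.076 in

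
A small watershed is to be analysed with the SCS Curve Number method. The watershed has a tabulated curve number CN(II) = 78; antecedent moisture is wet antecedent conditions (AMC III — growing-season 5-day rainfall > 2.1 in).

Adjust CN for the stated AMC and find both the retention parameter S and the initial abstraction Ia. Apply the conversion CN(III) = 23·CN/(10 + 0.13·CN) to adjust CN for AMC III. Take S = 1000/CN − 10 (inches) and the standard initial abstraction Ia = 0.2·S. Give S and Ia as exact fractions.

Adjust CN=78 to AMC III: 23·78/(10 + 0.13·78) → 1794 ÷ (1007/50) = 89700/1007 ≈ 89.076
Retention S: 1000/CN − 10 with CN=89.076 → S = 1100/897 ≈ 1.226 in
Initial abstraction Ia = S/5 = (1100/897)/5 = 220/897 ≈ 0.245 in

S = 1100/897 in ≈ 1.226 in; Ia = 220/897 in ≈ 0.245 in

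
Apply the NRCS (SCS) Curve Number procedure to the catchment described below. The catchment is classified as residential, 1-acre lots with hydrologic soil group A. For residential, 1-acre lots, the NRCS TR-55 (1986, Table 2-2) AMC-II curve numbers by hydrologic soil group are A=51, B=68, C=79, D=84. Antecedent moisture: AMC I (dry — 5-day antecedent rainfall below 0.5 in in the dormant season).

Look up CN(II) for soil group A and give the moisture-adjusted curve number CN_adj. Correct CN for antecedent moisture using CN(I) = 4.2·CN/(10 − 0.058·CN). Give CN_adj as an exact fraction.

NRCS table: residential, 1-acre lots, soil group A → CN(II) = 51
CN(I) from CN(II)=51: (4.2·51)/(10 − 0.058·51) = 15300/503 ≈ 30.417

CN_adj = 15300/503 ≈ 30.417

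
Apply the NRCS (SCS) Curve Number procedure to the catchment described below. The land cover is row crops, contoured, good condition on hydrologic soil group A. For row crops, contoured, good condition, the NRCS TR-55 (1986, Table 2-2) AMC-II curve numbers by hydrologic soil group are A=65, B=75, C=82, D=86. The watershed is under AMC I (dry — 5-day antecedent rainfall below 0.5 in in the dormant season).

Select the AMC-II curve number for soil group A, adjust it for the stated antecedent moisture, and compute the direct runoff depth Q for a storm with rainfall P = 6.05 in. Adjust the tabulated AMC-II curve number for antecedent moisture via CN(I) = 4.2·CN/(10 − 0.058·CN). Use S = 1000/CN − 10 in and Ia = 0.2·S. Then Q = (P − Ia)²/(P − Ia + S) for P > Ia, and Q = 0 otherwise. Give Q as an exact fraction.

NRCS table: row crops, contoured, good condition, soil group A → CN(II) = 65
CN(I) from CN(II)=65: (4.2·65)/(10 − 0.058·65) = 3900/89 ≈ 43.820
Retention S: 1000/CN − 10 with CN=43.820 → S = 500/39 ≈ 12.821 in
Initial abstraction Ia = S/5 = (500/39)/5 = 100/39 ≈ 2.564 in
Excess rainfall: 6.050 − 2.564 = 3.486 in; P > Ia so Q > 0
Runoff Q = (P−Ia)²/(P−Ia+S) = (3.486)²/(3.486+12.821) = 7392961/9920820 ≈ 0.745 in

Q = 7392961/9920820 in ≈ 0.745 in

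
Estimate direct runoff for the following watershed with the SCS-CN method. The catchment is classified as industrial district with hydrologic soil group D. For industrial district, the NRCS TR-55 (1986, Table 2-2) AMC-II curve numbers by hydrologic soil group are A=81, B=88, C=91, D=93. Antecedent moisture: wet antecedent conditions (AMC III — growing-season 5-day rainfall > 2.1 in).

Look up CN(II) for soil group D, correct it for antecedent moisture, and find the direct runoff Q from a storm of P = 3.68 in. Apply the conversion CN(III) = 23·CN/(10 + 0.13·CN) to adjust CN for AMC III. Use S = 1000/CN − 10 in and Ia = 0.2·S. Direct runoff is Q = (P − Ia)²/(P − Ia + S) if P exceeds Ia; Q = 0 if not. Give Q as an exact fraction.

NRCS table: industrial district, soil group D → CN(II) = 93
CN(III) from CN(II)=93: (23·93)/(10 + 0.13·93) = 213900/2209 ≈ 96.831
Max retention: S = 1000/(213900/2209) − 10 = 700/2139 in (≈ 0.327 in)
Ia = 0.2S: 0.2·0.327 = 0.065 in (exactly 140/2139)
P − Ia = 3.680 − 0.065 = 193288/53475 ≈ 3.615 in (> 0, runoff occurs)
Runoff Q = (P−Ia)²/(P−Ia+S) = (3.615)²/(3.615+0.327) = 9340062736/2817972075 ≈ 3.314 in

Q = 9340062736/2817972075 in ≈ 3.314 in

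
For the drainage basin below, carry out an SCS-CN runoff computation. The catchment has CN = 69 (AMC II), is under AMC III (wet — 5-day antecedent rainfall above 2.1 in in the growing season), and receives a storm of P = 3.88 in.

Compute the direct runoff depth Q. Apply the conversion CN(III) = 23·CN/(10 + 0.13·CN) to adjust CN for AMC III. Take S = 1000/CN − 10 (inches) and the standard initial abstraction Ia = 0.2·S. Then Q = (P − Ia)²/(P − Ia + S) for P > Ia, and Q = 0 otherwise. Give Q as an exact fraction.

Q = 19165356721/8567379825 in ≈ 2.237 in

Adjust CN=69 to AMC III: 23·69/(10 + 0.13·69) → 1587 ÷ (1897/100) = 158700/1897 ≈ 83.658
S = 1000/(158700/1897) − 10 = 3100/1587 in ≈ 1.953 in
Ia = 0.2S: 0.2·1.953 = 0.391 in (exactly 620/1587)
Excess rainfall: 3.880 − 0.391 = 3.489 in; P > Ia so Q > 0
Q = (138439/39675)²/((138439/39675) + 3100/1587) = (19165356721/1574105625)/(215939/39675) = 19165356721/8567379825 in ≈ 2.237 in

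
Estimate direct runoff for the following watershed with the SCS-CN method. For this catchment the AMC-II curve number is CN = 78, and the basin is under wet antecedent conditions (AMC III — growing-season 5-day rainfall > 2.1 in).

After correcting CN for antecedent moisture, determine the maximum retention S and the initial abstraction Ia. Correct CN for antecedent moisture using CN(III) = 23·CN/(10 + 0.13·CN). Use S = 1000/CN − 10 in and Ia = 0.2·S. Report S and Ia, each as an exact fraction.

S = 1100/897 in ≈ 1.226 in; Ia = 220/897 in ≈ 0.245 in

CN(III) from CN(II)=78: (23·78)/(10 + 0.13·78) = 89700/1007 ≈ 89.076
S = 1000/(89700/1007) − 10 = 1100/897 in ≈ 1.226 in
Ia = 0.2·(1100/897) = 220/897 in ≈ 0.245 in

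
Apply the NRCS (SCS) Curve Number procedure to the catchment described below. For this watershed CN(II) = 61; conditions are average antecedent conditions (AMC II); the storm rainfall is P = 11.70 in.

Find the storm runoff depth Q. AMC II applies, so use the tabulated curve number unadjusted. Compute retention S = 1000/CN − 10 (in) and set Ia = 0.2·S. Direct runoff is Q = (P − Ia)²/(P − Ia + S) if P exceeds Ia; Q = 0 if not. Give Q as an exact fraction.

Q = 1036191/160430 in ≈ 6.459 in

CN(II) = 61; AMC II needs no correction.
Max retention: S = 1000/61 − 10 = 390/61 in (≈ 6.393 in)
Initial abstraction Ia = S/5 = (390/61)/5 = 78/61 ≈ 1.279 in
Since P=11.700 > Ia=1.279: effective rainfall P−Ia = 6357/610 in
Q = (6357/610)²/((6357/610) + 390/61) = (40411449/372100)/(10257/610) = 1036191/160430 in ≈ 6.459 in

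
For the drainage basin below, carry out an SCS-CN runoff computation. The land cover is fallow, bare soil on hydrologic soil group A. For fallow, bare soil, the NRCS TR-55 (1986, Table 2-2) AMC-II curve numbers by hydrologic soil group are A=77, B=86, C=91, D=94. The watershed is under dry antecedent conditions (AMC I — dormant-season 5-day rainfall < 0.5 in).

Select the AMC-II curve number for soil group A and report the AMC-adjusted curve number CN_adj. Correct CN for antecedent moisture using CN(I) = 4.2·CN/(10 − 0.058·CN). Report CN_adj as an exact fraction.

CN_adj = 161700/2767 ≈ 58.439

NRCS table: fallow, bare soil, soil group A → CN(II) = 77
Adjust CN=77 to AMC I: 4.2·77/(10 − 0.058·77) → (1617/5) ÷ (2767/500) = 161700/2767 ≈ 58.439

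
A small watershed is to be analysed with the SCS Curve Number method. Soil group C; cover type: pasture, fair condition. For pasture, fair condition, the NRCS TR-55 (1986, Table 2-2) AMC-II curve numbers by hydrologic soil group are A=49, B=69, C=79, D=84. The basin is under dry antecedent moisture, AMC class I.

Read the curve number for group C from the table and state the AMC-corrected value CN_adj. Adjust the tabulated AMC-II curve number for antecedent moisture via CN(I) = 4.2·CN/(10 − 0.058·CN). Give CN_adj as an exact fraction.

CN_adj = 7900/129 ≈ 61.240

NRCS table: pasture, fair condition, soil group C → CN(II) = 79
Dry (AMC I): CN(I) = 4.2·79/(10 − 0.058·79) = (1659/5)/(2709/500) = 7900/129 ≈ 61.240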